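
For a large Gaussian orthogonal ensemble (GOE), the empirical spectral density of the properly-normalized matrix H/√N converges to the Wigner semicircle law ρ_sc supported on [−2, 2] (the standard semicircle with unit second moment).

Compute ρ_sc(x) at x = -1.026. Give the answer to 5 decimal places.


ρ_sc(x) = (1/(2π)) √(4 − x²). With x = -1.026:
  4 − x² = 4 − (-1.026)² = 4 − 1.052676 = 2.947324.
  √(4 − x²) = 1.716777.
  1/(2π) = 0.159155.
  ρ_sc(-1.026) = 0.159155 · 1.716777 = 0.273234.

Rounded to 5 decimal places: ρ_sc(-1.026) ≈ 0.27323.


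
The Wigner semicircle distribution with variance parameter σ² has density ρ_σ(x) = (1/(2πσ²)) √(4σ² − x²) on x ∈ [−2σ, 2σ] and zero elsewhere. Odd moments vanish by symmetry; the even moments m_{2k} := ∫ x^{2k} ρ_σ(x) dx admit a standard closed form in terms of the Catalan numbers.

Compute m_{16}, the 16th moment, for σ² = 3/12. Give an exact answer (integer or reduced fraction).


By the scaled semicircle moment identity, m_{2k} = σ^{2k} · C_k with k = 8.
C_8 = (1/(k+1)) · C(2k, k) = (1/9) · C(16, 8) = (1/9) · 12870 = 1430.
σ^{2k} = (σ²)^k = (3/12)^8 = 1/65536.

Therefore m_{16} = σ^{16} · C_8 = (1/65536) · 1430 = 715/32768.


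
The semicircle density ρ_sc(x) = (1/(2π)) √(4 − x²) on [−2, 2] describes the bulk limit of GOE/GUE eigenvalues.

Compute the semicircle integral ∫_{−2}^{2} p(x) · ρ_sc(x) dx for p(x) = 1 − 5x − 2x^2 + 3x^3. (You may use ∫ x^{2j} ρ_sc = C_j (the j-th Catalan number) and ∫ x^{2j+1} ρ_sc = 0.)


Write p(x) = Σ a_i x^i, split into monomials and integrate each against ρ_sc separately.
Using ∫ x^{2j} ρ_sc = C_j = (1/(j+1)) C(2j, j) (Catalan numbers) and ∫ x^{2j+1} ρ_sc = 0 (odd monomials vanish by symmetry):
  i = 0 (even): a_0 · C_{0} = 1 · 1 = 1
  i = 1 (odd): ∫ x^1 ρ_sc = 0 (vanishes)
  i = 2 (even): a_2 · C_{1} = -2 · 1 = -2
  i = 3 (odd): ∫ x^3 ρ_sc = 0 (vanishes)

Summing the contributions: ∫_{−2}^{2} p(x) ρ_sc(x) dx = 1 + (-2) = -1.


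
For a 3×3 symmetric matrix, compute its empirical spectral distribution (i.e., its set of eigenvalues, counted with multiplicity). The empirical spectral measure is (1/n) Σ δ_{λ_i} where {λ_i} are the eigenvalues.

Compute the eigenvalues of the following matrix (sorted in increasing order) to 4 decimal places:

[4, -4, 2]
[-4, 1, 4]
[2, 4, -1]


Since M is real symmetric, all three eigenvalues are real; they are the roots of det(λI − M) = λ³ − (tr M) λ² + s λ − det M, where s is the sum of the principal 2×2 minors.
tr M = 4 + 1 + (-1) = 4.
s = (4·1 − (-4)²) + (4·(-1) − 2²) + (1·(-1) − 4²) = -12 + (-8) + (-17) = -37.
det M (expand along row 1) = 4·(-17) − (-4)·(-4) + 2·(-18) = -120.
Characteristic polynomial: λ³ − 4λ² − 37λ + 120 = 0.
Substitute λ = y + (tr M)/3 = y + 1.333333 to remove the quadratic term: y³ + p·y + q = 0 with p = s − (tr M)²/3 = -42.333333 and q = −2(tr M)³/27 + (tr M)·s/3 − det M = 65.925926.
Three real roots ⇒ use the trigonometric (Viète) form: r = 2√(−p/3) = 7.512952, φ = arccos(3q/(p·r)) = arccos(-0.621848) = 2.241897 rad.
y_k = r·cos(φ/3 − 2πk/3) for k = 0, 1, 2 gives y = 5.510955, 1.666667, -7.177622.
λ_k = y_k + 1.333333 gives λ = 6.8443, 3.0000, -5.8443 (check: the sum is 4.0000 = tr M).

Eigenvalues sorted in increasing order: [-5.8443, 3.0000, 6.8443].


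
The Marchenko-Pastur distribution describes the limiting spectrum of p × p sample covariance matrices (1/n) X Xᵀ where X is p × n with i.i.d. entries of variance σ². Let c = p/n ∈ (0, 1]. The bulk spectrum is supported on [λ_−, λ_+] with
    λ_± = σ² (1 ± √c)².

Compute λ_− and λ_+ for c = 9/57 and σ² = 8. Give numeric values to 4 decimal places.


c = 9/57 = 0.157895; √c = 0.397360.
λ_− = σ² (1 − √c)² = 8 · (1 − 0.397360)² = 8 · (0.602640)² = 2.905403.
λ_+ = σ² (1 + √c)² = 8 · (1 + 0.397360)² = 8 · (1.397360)² = 15.620913.

Rounded to 4 decimal places: λ_− ≈ 2.9054, λ_+ ≈ 15.6209.


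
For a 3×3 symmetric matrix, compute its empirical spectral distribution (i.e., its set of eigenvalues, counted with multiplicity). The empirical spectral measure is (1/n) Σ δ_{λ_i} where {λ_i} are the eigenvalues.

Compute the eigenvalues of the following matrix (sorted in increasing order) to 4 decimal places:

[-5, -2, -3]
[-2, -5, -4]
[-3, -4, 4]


Since M is real symmetric, all three eigenvalues are real; they are the roots of det(λI − M) = λ³ − (tr M) λ² + s λ − det M, where s is the sum of the principal 2×2 minors.
tr M = -5 + (-5) + 4 = -6.
s = ((-5)·(-5) − (-2)²) + ((-5)·4 − (-3)²) + ((-5)·4 − (-4)²) = 21 + (-29) + (-36) = -44.
det M (expand along row 1) = (-5)·(-36) − (-2)·(-20) + (-3)·(-7) = 161.
Characteristic polynomial: λ³ + 6λ² − 44λ − 161 = 0.
Substitute λ = y + (tr M)/3 = y − 2.000000 to remove the quadratic term: y³ + p·y + q = 0 with p = s − (tr M)²/3 = -56.000000 and q = −2(tr M)³/27 + (tr M)·s/3 − det M = -57.000000.
Three real roots ⇒ use the trigonometric (Viète) form: r = 2√(−p/3) = 8.640988, φ = arccos(3q/(p·r)) = arccos(0.353382) = 1.209612 rad.
y_k = r·cos(φ/3 − 2πk/3) for k = 0, 1, 2 gives y = 7.948054, -1.037818, -6.910236.
λ_k = y_k − 2.000000 gives λ = 5.9481, -3.0378, -8.9102 (check: the sum is -6.0000 = tr M).

Eigenvalues sorted in increasing order: [-8.9102, -3.0378, 5.9481].


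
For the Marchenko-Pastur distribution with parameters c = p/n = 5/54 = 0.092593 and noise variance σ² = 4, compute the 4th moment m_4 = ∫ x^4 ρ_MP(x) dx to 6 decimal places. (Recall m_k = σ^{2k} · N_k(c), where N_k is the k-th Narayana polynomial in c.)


E[X⁴] = σ⁸ (1 + 6c + 6c² + c³) (fourth MP moment). With σ² = 4 (so σ⁸ = 256) and c = 5/54 = 0.092593: E[X⁴] = 256 · (1 + 6·0.092593 + 6·(0.092593)² + (0.092593)³) = 256 · 1.607790.

So E[X^4] = 411.594168.


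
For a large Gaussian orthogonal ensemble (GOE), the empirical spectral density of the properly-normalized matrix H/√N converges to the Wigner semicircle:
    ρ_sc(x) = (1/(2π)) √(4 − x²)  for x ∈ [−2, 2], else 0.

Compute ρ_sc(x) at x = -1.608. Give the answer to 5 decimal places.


ρ_sc(x) = (1/(2π)) √(4 − x²). With x = -1.608:
  4 − x² = 4 − (-1.608)² = 4 − 2.585664 = 1.414336.
  √(4 − x²) = 1.189259.
  1/(2π) = 0.159155.
  ρ_sc(-1.608) = 0.159155 · 1.189259 = 0.189276.

Rounded to 5 decimal places: ρ_sc(-1.608) ≈ 0.18928.


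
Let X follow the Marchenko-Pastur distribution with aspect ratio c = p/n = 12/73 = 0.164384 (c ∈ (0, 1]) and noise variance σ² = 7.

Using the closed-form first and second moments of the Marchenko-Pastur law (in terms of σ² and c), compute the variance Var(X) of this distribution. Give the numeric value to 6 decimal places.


Recall the MP moments m_1 = E[X] = σ² and m_2 = E[X²] = σ⁴ (1 + c).
m_1 = E[X] = σ² = 7, so m_1² = 49.
m_2 = E[X²] = σ⁴ (1 + c) = 49 · (1 + 0.164384) = 49 · 1.164384 = 57.054795.
(Note m_2 − m_1² simplifies to c · σ⁴ = 0.164384 · 49.)

Var(X) = m_2 − m_1² = 57.054795 − 49 = 8.054795.


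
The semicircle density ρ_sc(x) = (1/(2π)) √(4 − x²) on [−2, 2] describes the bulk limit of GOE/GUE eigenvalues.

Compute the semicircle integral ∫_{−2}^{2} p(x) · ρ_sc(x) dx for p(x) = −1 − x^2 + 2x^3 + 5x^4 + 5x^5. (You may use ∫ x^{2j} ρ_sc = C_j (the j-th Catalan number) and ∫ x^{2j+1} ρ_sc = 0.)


Write p(x) = Σ a_i x^i, split into monomials and integrate each against ρ_sc separately.
Using ∫ x^{2j} ρ_sc = C_j = (1/(j+1)) C(2j, j) (Catalan numbers) and ∫ x^{2j+1} ρ_sc = 0 (odd monomials vanish by symmetry):
  i = 0 (even): a_0 · C_{0} = -1 · 1 = -1
  i = 2 (even): a_2 · C_{1} = -1 · 1 = -1
  i = 3 (odd): ∫ x^3 ρ_sc = 0 (vanishes)
  i = 4 (even): a_4 · C_{2} = 5 · 2 = 10
  i = 5 (odd): ∫ x^5 ρ_sc = 0 (vanishes)

Summing the contributions: ∫_{−2}^{2} p(x) ρ_sc(x) dx = (-1) + (-1) + 10 = 8.


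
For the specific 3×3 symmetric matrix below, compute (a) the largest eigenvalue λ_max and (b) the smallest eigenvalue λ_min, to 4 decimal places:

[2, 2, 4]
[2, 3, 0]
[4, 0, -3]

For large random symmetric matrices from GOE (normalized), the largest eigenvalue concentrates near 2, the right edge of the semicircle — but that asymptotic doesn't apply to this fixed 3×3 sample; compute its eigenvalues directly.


Since M is real symmetric, all three eigenvalues are real; they are the roots of det(λI − M) = λ³ − (tr M) λ² + s λ − det M, where s is the sum of the principal 2×2 minors.
tr M = 2 + 3 + (-3) = 2.
s = (2·3 − 2²) + (2·(-3) − 4²) + (3·(-3) − 0²) = 2 + (-22) + (-9) = -29.
det M (expand along row 1) = 2·(-9) − 2·(-6) + 4·(-12) = -54.
Characteristic polynomial: λ³ − 2λ² − 29λ + 54 = 0.
Substitute λ = y + (tr M)/3 = y + 0.666667 to remove the quadratic term: y³ + p·y + q = 0 with p = s − (tr M)²/3 = -30.333333 and q = −2(tr M)³/27 + (tr M)·s/3 − det M = 34.074074.
Three real roots ⇒ use the trigonometric (Viète) form: r = 2√(−p/3) = 6.359595, φ = arccos(3q/(p·r)) = arccos(-0.529902) = 2.129282 rad.
y_k = r·cos(φ/3 − 2πk/3) for k = 0, 1, 2 gives y = 4.823867, 1.177087, -6.000954.
λ_k = y_k + 0.666667 gives λ = 5.4905, 1.8438, -5.3343 (check: the sum is 2.0000 = tr M).

Hence λ_max = 5.4905 and λ_min = -5.3343.


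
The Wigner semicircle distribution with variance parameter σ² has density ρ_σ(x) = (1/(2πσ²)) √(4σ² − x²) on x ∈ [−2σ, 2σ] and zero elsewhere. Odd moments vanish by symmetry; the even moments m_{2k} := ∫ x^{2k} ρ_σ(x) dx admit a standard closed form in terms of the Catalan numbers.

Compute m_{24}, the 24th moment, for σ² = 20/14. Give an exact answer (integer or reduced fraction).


By the scaled semicircle moment identity, m_{2k} = σ^{2k} · C_k with k = 12.
C_12 = (1/(k+1)) · C(2k, k) = (1/13) · C(24, 12) = (1/13) · 2704156 = 208012.
σ^{2k} = (σ²)^k = (20/14)^12 = 1000000000000/13841287201.

Therefore m_{24} = σ^{24} · C_12 = (1000000000000/13841287201) · 208012 = 29716000000000000/1977326743.


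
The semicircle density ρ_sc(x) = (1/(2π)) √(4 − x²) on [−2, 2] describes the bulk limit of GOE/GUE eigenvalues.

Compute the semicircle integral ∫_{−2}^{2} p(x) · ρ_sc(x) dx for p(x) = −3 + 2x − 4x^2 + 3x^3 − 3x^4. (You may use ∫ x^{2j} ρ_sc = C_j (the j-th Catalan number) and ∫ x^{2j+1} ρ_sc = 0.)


Write p(x) = Σ a_i x^i, split into monomials and integrate each against ρ_sc separately.
Using ∫ x^{2j} ρ_sc = C_j = (1/(j+1)) C(2j, j) (Catalan numbers) and ∫ x^{2j+1} ρ_sc = 0 (odd monomials vanish by symmetry):
  i = 0 (even): a_0 · C_{0} = -3 · 1 = -3
  i = 1 (odd): ∫ x^1 ρ_sc = 0 (vanishes)
  i = 2 (even): a_2 · C_{1} = -4 · 1 = -4
  i = 3 (odd): ∫ x^3 ρ_sc = 0 (vanishes)
  i = 4 (even): a_4 · C_{2} = -3 · 2 = -6

Summing the contributions: ∫_{−2}^{2} p(x) ρ_sc(x) dx = (-3) + (-4) + (-6) = -13.


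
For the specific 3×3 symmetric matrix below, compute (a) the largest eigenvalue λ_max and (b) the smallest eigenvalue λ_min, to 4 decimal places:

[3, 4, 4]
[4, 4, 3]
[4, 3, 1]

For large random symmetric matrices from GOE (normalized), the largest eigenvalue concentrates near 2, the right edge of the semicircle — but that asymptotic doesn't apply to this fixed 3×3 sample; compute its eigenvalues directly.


Since M is real symmetric, all three eigenvalues are real; they are the roots of det(λI − M) = λ³ − (tr M) λ² + s λ − det M, where s is the sum of the principal 2×2 minors.
tr M = 3 + 4 + 1 = 8.
s = (3·4 − 4²) + (3·1 − 4²) + (4·1 − 3²) = -4 + (-13) + (-5) = -22.
det M (expand along row 1) = 3·(-5) − 4·(-8) + 4·(-4) = 1.
Characteristic polynomial: λ³ − 8λ² − 22λ − 1 = 0.
Substitute λ = y + (tr M)/3 = y + 2.666667 to remove the quadratic term: y³ + p·y + q = 0 with p = s − (tr M)²/3 = -43.333333 and q = −2(tr M)³/27 + (tr M)·s/3 − det M = -97.592593.
Three real roots ⇒ use the trigonometric (Viète) form: r = 2√(−p/3) = 7.601170, φ = arccos(3q/(p·r)) = arccos(0.888865) = 0.475935 rad.
y_k = r·cos(φ/3 − 2πk/3) for k = 0, 1, 2 gives y = 7.505716, -2.712903, -4.792813.
λ_k = y_k + 2.666667 gives λ = 10.1724, -0.0462, -2.1261 (check: the sum is 8.0000 = tr M).

Hence λ_max = 10.1724 and λ_min = -2.1261.


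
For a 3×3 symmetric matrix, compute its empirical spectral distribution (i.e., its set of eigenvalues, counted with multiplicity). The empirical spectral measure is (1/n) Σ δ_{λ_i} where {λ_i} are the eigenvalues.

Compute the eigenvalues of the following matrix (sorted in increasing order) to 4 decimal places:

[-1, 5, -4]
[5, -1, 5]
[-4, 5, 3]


Since M is real symmetric, all three eigenvalues are real; they are the roots of det(λI − M) = λ³ − (tr M) λ² + s λ − det M, where s is the sum of the principal 2×2 minors.
tr M = -1 + (-1) + 3 = 1.
s = ((-1)·(-1) − 5²) + ((-1)·3 − (-4)²) + ((-1)·3 − 5²) = -24 + (-19) + (-28) = -71.
det M (expand along row 1) = (-1)·(-28) − 5·35 + (-4)·21 = -231.
Characteristic polynomial: λ³ − λ² − 71λ + 231 = 0.
Substitute λ = y + (tr M)/3 = y + 0.333333 to remove the quadratic term: y³ + p·y + q = 0 with p = s − (tr M)²/3 = -71.333333 and q = −2(tr M)³/27 + (tr M)·s/3 − det M = 207.259259.
Three real roots ⇒ use the trigonometric (Viète) form: r = 2√(−p/3) = 9.752493, φ = arccos(3q/(p·r)) = arccos(-0.893773) = 2.676484 rad.
y_k = r·cos(φ/3 − 2πk/3) for k = 0, 1, 2 gives y = 6.121944, 3.513577, -9.635520.
λ_k = y_k + 0.333333 gives λ = 6.4553, 3.8469, -9.3022 (check: the sum is 1.0000 = tr M).

Eigenvalues sorted in increasing order: [-9.3022, 3.8469, 6.4553].


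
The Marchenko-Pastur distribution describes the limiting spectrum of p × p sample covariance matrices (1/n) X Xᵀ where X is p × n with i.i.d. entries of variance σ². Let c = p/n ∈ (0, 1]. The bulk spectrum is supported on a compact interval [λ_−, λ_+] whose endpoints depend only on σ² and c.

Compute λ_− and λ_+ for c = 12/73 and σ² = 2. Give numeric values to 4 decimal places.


c = 12/73 = 0.164384; √c = 0.405442.
λ_− = σ² (1 − √c)² = 2 · (1 − 0.405442)² = 2 · (0.594558)² = 0.706997.
λ_+ = σ² (1 + √c)² = 2 · (1 + 0.405442)² = 2 · (1.405442)² = 3.950537.

Rounded to 4 decimal places: λ_− ≈ 0.7070, λ_+ ≈ 3.9505.


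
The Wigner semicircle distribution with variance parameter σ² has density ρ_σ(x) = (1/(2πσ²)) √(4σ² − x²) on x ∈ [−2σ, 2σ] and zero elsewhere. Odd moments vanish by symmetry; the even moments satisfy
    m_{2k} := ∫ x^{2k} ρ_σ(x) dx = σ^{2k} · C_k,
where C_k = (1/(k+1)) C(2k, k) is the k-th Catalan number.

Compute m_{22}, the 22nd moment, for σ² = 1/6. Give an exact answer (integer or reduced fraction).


By the scaled semicircle moment identity, m_{2k} = σ^{2k} · C_k with k = 11.
C_11 = (1/(k+1)) · C(2k, k) = (1/12) · C(22, 11) = (1/12) · 705432 = 58786.
σ^{2k} = (σ²)^k = (1/6)^11 = 1/362797056.

Therefore m_{22} = σ^{22} · C_11 = (1/362797056) · 58786 = 29393/181398528.


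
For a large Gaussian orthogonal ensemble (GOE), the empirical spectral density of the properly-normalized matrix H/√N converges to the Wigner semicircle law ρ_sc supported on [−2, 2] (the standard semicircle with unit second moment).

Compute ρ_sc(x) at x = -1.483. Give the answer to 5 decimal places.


ρ_sc(x) = (1/(2π)) √(4 − x²). With x = -1.483:
  4 − x² = 4 − (-1.483)² = 4 − 2.199289 = 1.800711.
  √(4 − x²) = 1.341906.
  1/(2π) = 0.159155.
  ρ_sc(-1.483) = 0.159155 · 1.341906 = 0.213571.

Rounded to 5 decimal places: ρ_sc(-1.483) ≈ 0.21357.


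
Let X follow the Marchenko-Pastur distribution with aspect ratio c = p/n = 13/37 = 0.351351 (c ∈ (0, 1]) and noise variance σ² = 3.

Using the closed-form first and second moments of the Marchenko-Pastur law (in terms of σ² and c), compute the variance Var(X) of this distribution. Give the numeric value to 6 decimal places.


Recall the MP moments m_1 = E[X] = σ² and m_2 = E[X²] = σ⁴ (1 + c).
m_1 = E[X] = σ² = 3, so m_1² = 9.
m_2 = E[X²] = σ⁴ (1 + c) = 9 · (1 + 0.351351) = 9 · 1.351351 = 12.162162.
(Note m_2 − m_1² simplifies to c · σ⁴ = 0.351351 · 9.)

Var(X) = m_2 − m_1² = 12.162162 − 9 = 3.162162.


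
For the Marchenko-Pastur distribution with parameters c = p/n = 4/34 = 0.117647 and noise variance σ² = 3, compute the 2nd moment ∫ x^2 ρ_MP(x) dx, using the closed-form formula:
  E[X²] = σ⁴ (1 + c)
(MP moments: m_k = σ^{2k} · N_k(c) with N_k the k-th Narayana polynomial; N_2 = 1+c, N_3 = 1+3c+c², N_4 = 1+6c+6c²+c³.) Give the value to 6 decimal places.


E[X²] = σ⁴ (1 + c) (second MP moment). With σ² = 3 (so σ⁴ = 9) and c = 4/34 = 0.117647: E[X²] = 9 · (1 + 0.117647) = 9 · 1.117647.

So E[X^2] = 10.058824.


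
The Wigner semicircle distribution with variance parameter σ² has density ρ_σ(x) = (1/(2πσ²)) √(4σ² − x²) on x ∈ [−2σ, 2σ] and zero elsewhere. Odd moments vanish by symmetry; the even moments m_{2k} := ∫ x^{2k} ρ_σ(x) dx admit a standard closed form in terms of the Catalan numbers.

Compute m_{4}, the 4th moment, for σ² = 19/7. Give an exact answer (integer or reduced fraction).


By the scaled semicircle moment identity, m_{2k} = σ^{2k} · C_k with k = 2.
C_2 = (1/(k+1)) · C(2k, k) = (1/3) · C(4, 2) = (1/3) · 6 = 2.
σ^{2k} = (σ²)^k = (19/7)^2 = 361/49.

Therefore m_{4} = σ^{4} · C_2 = (361/49) · 2 = 722/49.


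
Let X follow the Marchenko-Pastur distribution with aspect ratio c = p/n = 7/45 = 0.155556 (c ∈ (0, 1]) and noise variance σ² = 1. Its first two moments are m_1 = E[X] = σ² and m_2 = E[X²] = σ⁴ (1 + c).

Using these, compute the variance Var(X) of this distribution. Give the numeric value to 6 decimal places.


m_1 = E[X] = σ² = 1, so m_1² = 1.
m_2 = E[X²] = σ⁴ (1 + c) = 1 · (1 + 0.155556) = 1 · 1.155556 = 1.155556.
(Note m_2 − m_1² simplifies to c · σ⁴ = 0.155556 · 1.)

Var(X) = m_2 − m_1² = 1.155556 − 1 = 0.155556.


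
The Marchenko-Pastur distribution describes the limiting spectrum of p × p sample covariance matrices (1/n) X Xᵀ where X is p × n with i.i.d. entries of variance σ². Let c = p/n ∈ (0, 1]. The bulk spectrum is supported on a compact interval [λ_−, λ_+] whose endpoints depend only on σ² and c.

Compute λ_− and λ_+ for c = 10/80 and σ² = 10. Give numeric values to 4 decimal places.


c = 10/80 = 0.125000; √c = 0.353553.
λ_− = σ² (1 − √c)² = 10 · (1 − 0.353553)² = 10 · (0.646447)² = 4.178932.
λ_+ = σ² (1 + √c)² = 10 · (1 + 0.353553)² = 10 · (1.353553)² = 18.321068.

Rounded to 4 decimal places: λ_− ≈ 4.1789, λ_+ ≈ 18.3211.


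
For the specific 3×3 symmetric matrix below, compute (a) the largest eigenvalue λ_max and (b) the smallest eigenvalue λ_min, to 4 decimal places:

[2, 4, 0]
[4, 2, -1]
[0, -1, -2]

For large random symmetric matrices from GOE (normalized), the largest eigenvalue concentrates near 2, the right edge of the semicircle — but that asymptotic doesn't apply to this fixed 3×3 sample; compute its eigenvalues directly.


Since M is real symmetric, all three eigenvalues are real; they are the roots of det(λI − M) = λ³ − (tr M) λ² + s λ − det M, where s is the sum of the principal 2×2 minors.
tr M = 2 + 2 + (-2) = 2.
s = (2·2 − 4²) + (2·(-2) − 0²) + (2·(-2) − (-1)²) = -12 + (-4) + (-5) = -21.
det M (expand along row 1) = 2·(-5) − 4·(-8) + 0·(-4) = 22.
Characteristic polynomial: λ³ − 2λ² − 21λ − 22 = 0.
Substitute λ = y + (tr M)/3 = y + 0.666667 to remove the quadratic term: y³ + p·y + q = 0 with p = s − (tr M)²/3 = -22.333333 and q = −2(tr M)³/27 + (tr M)·s/3 − det M = -36.592593.
Three real roots ⇒ use the trigonometric (Viète) form: r = 2√(−p/3) = 5.456902, φ = arccos(3q/(p·r)) = arccos(0.900772) = 0.449253 rad.
y_k = r·cos(φ/3 − 2πk/3) for k = 0, 1, 2 gives y = 5.395830, -1.992861, -3.402968.
λ_k = y_k + 0.666667 gives λ = 6.0625, -1.3262, -2.7363 (check: the sum is 2.0000 = tr M).

Hence λ_max = 6.0625 and λ_min = -2.7363.


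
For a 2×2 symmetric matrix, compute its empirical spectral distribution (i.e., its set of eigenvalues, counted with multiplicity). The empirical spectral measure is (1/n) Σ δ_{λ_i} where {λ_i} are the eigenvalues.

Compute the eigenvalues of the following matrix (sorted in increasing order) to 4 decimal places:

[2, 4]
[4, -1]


Since M is real symmetric, both eigenvalues are real; they are the roots of det(λI − M) = λ² − (tr M) λ + det M.
tr M = 2 + (-1) = 1.
det M = 2·(-1) − 4² = -2 − 16 = -18.
Characteristic polynomial: λ² − λ − 18 = 0.
Discriminant Δ = (tr M)² − 4·det M = 1 − (-72) = 73; √Δ = 8.544004.
λ = (tr M ± √Δ)/2 = (1 ± 8.544004)/2, giving (tr M − √Δ)/2 = -3.7720 and (tr M + √Δ)/2 = 4.7720.

Eigenvalues sorted in increasing order: [-3.7720, 4.7720].


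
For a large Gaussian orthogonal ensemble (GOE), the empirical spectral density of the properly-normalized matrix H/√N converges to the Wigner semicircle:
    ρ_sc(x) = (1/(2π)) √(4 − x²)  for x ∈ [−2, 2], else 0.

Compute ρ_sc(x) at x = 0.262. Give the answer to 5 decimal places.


ρ_sc(x) = (1/(2π)) √(4 − x²). With x = 0.262:
  4 − x² = 4 − (0.262)² = 4 − 0.068644 = 3.931356.
  √(4 − x²) = 1.982765.
  1/(2π) = 0.159155.
  ρ_sc(0.262) = 0.159155 · 1.982765 = 0.315567.

Rounded to 5 decimal places: ρ_sc(0.262) ≈ 0.31557.


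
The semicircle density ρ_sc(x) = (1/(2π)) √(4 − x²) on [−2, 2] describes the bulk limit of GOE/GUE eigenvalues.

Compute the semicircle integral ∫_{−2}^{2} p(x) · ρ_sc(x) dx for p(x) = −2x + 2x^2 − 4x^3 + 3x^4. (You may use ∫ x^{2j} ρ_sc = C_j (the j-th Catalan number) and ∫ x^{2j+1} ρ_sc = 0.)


Write p(x) = Σ a_i x^i, split into monomials and integrate each against ρ_sc separately.
Using ∫ x^{2j} ρ_sc = C_j = (1/(j+1)) C(2j, j) (Catalan numbers) and ∫ x^{2j+1} ρ_sc = 0 (odd monomials vanish by symmetry):
  i = 1 (odd): ∫ x^1 ρ_sc = 0 (vanishes)
  i = 2 (even): a_2 · C_{1} = 2 · 1 = 2
  i = 3 (odd): ∫ x^3 ρ_sc = 0 (vanishes)
  i = 4 (even): a_4 · C_{2} = 3 · 2 = 6

Summing the contributions: ∫_{−2}^{2} p(x) ρ_sc(x) dx = 2 + 6 = 8.


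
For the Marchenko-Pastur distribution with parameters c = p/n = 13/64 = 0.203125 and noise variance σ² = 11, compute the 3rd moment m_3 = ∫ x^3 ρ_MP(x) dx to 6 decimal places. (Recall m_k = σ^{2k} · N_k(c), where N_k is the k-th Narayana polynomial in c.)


E[X³] = σ⁶ (1 + 3c + c²) (third MP moment). With σ² = 11 (so σ⁶ = 1331) and c = 13/64 = 0.203125: E[X³] = 1331 · (1 + 3·0.203125 + (0.203125)²) = 1331 · 1.650635.

So E[X^3] = 2196.994873.


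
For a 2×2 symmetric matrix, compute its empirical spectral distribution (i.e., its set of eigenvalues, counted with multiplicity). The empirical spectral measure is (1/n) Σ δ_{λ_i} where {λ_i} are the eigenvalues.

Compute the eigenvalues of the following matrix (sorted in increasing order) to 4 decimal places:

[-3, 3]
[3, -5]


Since M is real symmetric, both eigenvalues are real; they are the roots of det(λI − M) = λ² − (tr M) λ + det M.
tr M = -3 + (-5) = -8.
det M = (-3)·(-5) − 3² = 15 − 9 = 6.
Characteristic polynomial: λ² + 8λ + 6 = 0.
Discriminant Δ = (tr M)² − 4·det M = 64 − 24 = 40; √Δ = 6.324555.
λ = (tr M ± √Δ)/2 = (-8 ± 6.324555)/2, giving (tr M − √Δ)/2 = -7.1623 and (tr M + √Δ)/2 = -0.8377.

Eigenvalues sorted in increasing order: [-7.1623, -0.8377].


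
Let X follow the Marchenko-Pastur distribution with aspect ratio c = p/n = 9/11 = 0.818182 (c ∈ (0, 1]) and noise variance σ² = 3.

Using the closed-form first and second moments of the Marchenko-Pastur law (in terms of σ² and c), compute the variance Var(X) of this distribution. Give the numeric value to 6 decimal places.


Recall the MP moments m_1 = E[X] = σ² and m_2 = E[X²] = σ⁴ (1 + c).
m_1 = E[X] = σ² = 3, so m_1² = 9.
m_2 = E[X²] = σ⁴ (1 + c) = 9 · (1 + 0.818182) = 9 · 1.818182 = 16.363636.
(Note m_2 − m_1² simplifies to c · σ⁴ = 0.818182 · 9.)

Var(X) = m_2 − m_1² = 16.363636 − 9 = 7.363636.


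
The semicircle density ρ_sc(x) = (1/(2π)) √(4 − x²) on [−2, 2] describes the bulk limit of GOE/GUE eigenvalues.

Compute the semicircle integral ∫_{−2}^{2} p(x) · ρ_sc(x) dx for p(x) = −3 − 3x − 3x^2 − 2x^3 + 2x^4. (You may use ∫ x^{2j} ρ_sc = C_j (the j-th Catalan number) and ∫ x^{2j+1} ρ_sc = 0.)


Write p(x) = Σ a_i x^i, split into monomials and integrate each against ρ_sc separately.
Using ∫ x^{2j} ρ_sc = C_j = (1/(j+1)) C(2j, j) (Catalan numbers) and ∫ x^{2j+1} ρ_sc = 0 (odd monomials vanish by symmetry):
  i = 0 (even): a_0 · C_{0} = -3 · 1 = -3
  i = 1 (odd): ∫ x^1 ρ_sc = 0 (vanishes)
  i = 2 (even): a_2 · C_{1} = -3 · 1 = -3
  i = 3 (odd): ∫ x^3 ρ_sc = 0 (vanishes)
  i = 4 (even): a_4 · C_{2} = 2 · 2 = 4

Summing the contributions: ∫_{−2}^{2} p(x) ρ_sc(x) dx = (-3) + (-3) + 4 = -2.


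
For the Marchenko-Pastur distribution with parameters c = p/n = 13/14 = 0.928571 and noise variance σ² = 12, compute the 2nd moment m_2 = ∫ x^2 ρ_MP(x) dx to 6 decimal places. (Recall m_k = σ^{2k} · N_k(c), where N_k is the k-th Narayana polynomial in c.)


E[X²] = σ⁴ (1 + c) (second MP moment). With σ² = 12 (so σ⁴ = 144) and c = 13/14 = 0.928571: E[X²] = 144 · (1 + 0.928571) = 144 · 1.928571.

So E[X^2] = 277.714286.


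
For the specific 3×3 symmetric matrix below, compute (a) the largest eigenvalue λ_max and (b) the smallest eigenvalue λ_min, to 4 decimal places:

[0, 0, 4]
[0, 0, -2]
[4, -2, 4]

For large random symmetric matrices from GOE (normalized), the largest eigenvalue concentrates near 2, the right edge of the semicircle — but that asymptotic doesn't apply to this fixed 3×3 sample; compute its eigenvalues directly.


Since M is real symmetric, all three eigenvalues are real; they are the roots of det(λI − M) = λ³ − (tr M) λ² + s λ − det M, where s is the sum of the principal 2×2 minors.
tr M = 0 + 0 + 4 = 4.
s = (0·0 − 0²) + (0·4 − 4²) + (0·4 − (-2)²) = 0 + (-16) + (-4) = -20.
det M (expand along row 1) = 0·(-4) − 0·8 + 4·0 = 0.
Characteristic polynomial: λ³ − 4λ² − 20λ = 0.
Substitute λ = y + (tr M)/3 = y + 1.333333 to remove the quadratic term: y³ + p·y + q = 0 with p = s − (tr M)²/3 = -25.333333 and q = −2(tr M)³/27 + (tr M)·s/3 − det M = -31.407407.
Three real roots ⇒ use the trigonometric (Viète) form: r = 2√(−p/3) = 5.811865, φ = arccos(3q/(p·r)) = arccos(0.639949) = 0.876364 rad.
y_k = r·cos(φ/3 − 2πk/3) for k = 0, 1, 2 gives y = 5.565646, -1.333333, -4.232313.
λ_k = y_k + 1.333333 gives λ = 6.8990, 0.0000, -2.8990 (check: the sum is 4.0000 = tr M).

Hence λ_max = 6.8990 and λ_min = -2.8990.


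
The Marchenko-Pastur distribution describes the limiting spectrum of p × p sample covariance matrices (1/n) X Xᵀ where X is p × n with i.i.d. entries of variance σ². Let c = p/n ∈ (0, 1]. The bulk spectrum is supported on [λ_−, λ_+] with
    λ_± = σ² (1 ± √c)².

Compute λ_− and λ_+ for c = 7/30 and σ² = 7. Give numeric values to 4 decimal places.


c = 7/30 = 0.233333; √c = 0.483046.
λ_− = σ² (1 − √c)² = 7 · (1 − 0.483046)² = 7 · (0.516954)² = 1.870691.
λ_+ = σ² (1 + √c)² = 7 · (1 + 0.483046)² = 7 · (1.483046)² = 15.395976.

Rounded to 4 decimal places: λ_− ≈ 1.8707, λ_+ ≈ 15.3960.


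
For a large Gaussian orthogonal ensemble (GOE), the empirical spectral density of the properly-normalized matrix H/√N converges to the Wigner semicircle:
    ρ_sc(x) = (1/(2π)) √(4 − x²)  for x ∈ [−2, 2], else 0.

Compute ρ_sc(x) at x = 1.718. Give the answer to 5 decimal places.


ρ_sc(x) = (1/(2π)) √(4 − x²). With x = 1.718:
  4 − x² = 4 − (1.718)² = 4 − 2.951524 = 1.048476.
  √(4 − x²) = 1.023951.
  1/(2π) = 0.159155.
  ρ_sc(1.718) = 0.159155 · 1.023951 = 0.162967.

Rounded to 5 decimal places: ρ_sc(1.718) ≈ 0.16297.


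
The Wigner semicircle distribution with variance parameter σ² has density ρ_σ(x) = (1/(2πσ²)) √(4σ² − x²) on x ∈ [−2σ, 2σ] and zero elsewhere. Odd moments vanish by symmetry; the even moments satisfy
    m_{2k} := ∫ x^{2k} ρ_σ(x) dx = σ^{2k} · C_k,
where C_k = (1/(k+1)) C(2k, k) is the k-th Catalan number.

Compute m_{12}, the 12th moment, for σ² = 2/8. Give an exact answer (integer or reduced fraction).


By the scaled semicircle moment identity, m_{2k} = σ^{2k} · C_k with k = 6.
C_6 = (1/(k+1)) · C(2k, k) = (1/7) · C(12, 6) = (1/7) · 924 = 132.
σ^{2k} = (σ²)^k = (2/8)^6 = 1/4096.

Therefore m_{12} = σ^{12} · C_6 = (1/4096) · 132 = 33/1024.


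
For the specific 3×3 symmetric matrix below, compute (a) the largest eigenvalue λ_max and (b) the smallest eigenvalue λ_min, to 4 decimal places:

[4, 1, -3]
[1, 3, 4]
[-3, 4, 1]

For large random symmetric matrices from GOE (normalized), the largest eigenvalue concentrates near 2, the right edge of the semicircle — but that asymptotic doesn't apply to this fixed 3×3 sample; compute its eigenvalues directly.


Since M is real symmetric, all three eigenvalues are real; they are the roots of det(λI − M) = λ³ − (tr M) λ² + s λ − det M, where s is the sum of the principal 2×2 minors.
tr M = 4 + 3 + 1 = 8.
s = (4·3 − 1²) + (4·1 − (-3)²) + (3·1 − 4²) = 11 + (-5) + (-13) = -7.
det M (expand along row 1) = 4·(-13) − 1·13 + (-3)·13 = -104.
Characteristic polynomial: λ³ − 8λ² − 7λ + 104 = 0.
Substitute λ = y + (tr M)/3 = y + 2.666667 to remove the quadratic term: y³ + p·y + q = 0 with p = s − (tr M)²/3 = -28.333333 and q = −2(tr M)³/27 + (tr M)·s/3 − det M = 47.407407.
Three real roots ⇒ use the trigonometric (Viète) form: r = 2√(−p/3) = 6.146363, φ = arccos(3q/(p·r)) = arccos(-0.816679) = 2.526430 rad.
y_k = r·cos(φ/3 − 2πk/3) for k = 0, 1, 2 gives y = 4.092650, 1.924946, -6.017596.
λ_k = y_k + 2.666667 gives λ = 6.7593, 4.5916, -3.3509 (check: the sum is 8.0000 = tr M).

Hence λ_max = 6.7593 and λ_min = -3.3509.


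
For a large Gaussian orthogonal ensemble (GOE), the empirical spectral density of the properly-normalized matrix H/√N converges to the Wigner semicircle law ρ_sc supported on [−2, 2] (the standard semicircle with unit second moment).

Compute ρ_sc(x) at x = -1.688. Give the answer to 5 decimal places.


ρ_sc(x) = (1/(2π)) √(4 − x²). With x = -1.688:
  4 − x² = 4 − (-1.688)² = 4 − 2.849344 = 1.150656.
  √(4 − x²) = 1.072686.
  1/(2π) = 0.159155.
  ρ_sc(-1.688) = 0.159155 · 1.072686 = 0.170723.

Rounded to 5 decimal places: ρ_sc(-1.688) ≈ 0.17072.


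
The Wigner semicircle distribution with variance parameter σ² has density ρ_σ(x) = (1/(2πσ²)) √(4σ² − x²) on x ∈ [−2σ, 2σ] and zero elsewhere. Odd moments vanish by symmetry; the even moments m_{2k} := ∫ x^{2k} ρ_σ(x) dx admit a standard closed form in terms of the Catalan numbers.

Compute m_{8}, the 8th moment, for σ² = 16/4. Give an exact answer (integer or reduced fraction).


By the scaled semicircle moment identity, m_{2k} = σ^{2k} · C_k with k = 4.
C_4 = (1/(k+1)) · C(2k, k) = (1/5) · C(8, 4) = (1/5) · 70 = 14.
σ^{2k} = (σ²)^k = (16/4)^4 = 256.

Therefore m_{8} = σ^{8} · C_4 = 256 · 14 = 3584.


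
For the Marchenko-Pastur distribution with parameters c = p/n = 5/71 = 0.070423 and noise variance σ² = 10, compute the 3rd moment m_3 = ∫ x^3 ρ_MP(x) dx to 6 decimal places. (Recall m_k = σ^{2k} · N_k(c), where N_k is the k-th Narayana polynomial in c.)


E[X³] = σ⁶ (1 + 3c + c²) (third MP moment). With σ² = 10 (so σ⁶ = 1000) and c = 5/71 = 0.070423: E[X³] = 1000 · (1 + 3·0.070423 + (0.070423)²) = 1000 · 1.216227.

So E[X^3] = 1216.226939.


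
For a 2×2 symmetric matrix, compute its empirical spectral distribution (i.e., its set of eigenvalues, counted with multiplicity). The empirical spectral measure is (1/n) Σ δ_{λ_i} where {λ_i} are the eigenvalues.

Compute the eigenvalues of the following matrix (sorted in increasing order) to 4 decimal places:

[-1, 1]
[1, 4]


Since M is real symmetric, both eigenvalues are real; they are the roots of det(λI − M) = λ² − (tr M) λ + det M.
tr M = -1 + 4 = 3.
det M = (-1)·4 − 1² = -4 − 1 = -5.
Characteristic polynomial: λ² − 3λ − 5 = 0.
Discriminant Δ = (tr M)² − 4·det M = 9 − (-20) = 29; √Δ = 5.385165.
λ = (tr M ± √Δ)/2 = (3 ± 5.385165)/2, giving (tr M − √Δ)/2 = -1.1926 and (tr M + √Δ)/2 = 4.1926.

Eigenvalues sorted in increasing order: [-1.1926, 4.1926].


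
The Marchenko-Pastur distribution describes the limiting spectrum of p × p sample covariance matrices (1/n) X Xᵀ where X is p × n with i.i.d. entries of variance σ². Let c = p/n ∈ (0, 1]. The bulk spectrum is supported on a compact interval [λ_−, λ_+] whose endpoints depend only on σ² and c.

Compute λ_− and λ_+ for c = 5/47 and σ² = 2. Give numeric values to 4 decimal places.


c = 5/47 = 0.106383; √c = 0.326164.
λ_− = σ² (1 − √c)² = 2 · (1 − 0.326164)² = 2 · (0.673836)² = 0.908110.
λ_+ = σ² (1 + √c)² = 2 · (1 + 0.326164)² = 2 · (1.326164)² = 3.517422.

Rounded to 4 decimal places: λ_− ≈ 0.9081, λ_+ ≈ 3.5174.


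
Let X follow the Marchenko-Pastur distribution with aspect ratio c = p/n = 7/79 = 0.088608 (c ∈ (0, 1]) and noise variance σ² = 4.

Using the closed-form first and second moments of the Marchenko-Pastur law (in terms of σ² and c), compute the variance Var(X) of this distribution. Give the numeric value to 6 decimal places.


Recall the MP moments m_1 = E[X] = σ² and m_2 = E[X²] = σ⁴ (1 + c).
m_1 = E[X] = σ² = 4, so m_1² = 16.
m_2 = E[X²] = σ⁴ (1 + c) = 16 · (1 + 0.088608) = 16 · 1.088608 = 17.417722.
(Note m_2 − m_1² simplifies to c · σ⁴ = 0.088608 · 16.)

Var(X) = m_2 − m_1² = 17.417722 − 16 = 1.417722.


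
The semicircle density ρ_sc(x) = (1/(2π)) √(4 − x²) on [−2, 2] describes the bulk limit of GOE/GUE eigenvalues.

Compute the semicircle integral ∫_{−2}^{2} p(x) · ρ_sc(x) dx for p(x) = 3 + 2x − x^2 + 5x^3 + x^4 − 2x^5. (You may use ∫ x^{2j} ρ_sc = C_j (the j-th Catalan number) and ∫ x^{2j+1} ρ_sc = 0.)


Write p(x) = Σ a_i x^i, split into monomials and integrate each against ρ_sc separately.
Using ∫ x^{2j} ρ_sc = C_j = (1/(j+1)) C(2j, j) (Catalan numbers) and ∫ x^{2j+1} ρ_sc = 0 (odd monomials vanish by symmetry):
  i = 0 (even): a_0 · C_{0} = 3 · 1 = 3
  i = 1 (odd): ∫ x^1 ρ_sc = 0 (vanishes)
  i = 2 (even): a_2 · C_{1} = -1 · 1 = -1
  i = 3 (odd): ∫ x^3 ρ_sc = 0 (vanishes)
  i = 4 (even): a_4 · C_{2} = 1 · 2 = 2
  i = 5 (odd): ∫ x^5 ρ_sc = 0 (vanishes)

Summing the contributions: ∫_{−2}^{2} p(x) ρ_sc(x) dx = 3 + (-1) + 2 = 4.


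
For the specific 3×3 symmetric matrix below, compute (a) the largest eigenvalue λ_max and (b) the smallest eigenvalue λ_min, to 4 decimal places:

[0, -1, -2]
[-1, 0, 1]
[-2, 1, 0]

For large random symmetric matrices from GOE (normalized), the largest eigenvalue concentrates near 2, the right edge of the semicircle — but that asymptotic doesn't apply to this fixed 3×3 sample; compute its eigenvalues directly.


Since M is real symmetric, all three eigenvalues are real; they are the roots of det(λI − M) = λ³ − (tr M) λ² + s λ − det M, where s is the sum of the principal 2×2 minors.
tr M = 0 + 0 + 0 = 0.
s = (0·0 − (-1)²) + (0·0 − (-2)²) + (0·0 − 1²) = -1 + (-4) + (-1) = -6.
det M (expand along row 1) = 0·(-1) − (-1)·2 + (-2)·(-1) = 4.
Characteristic polynomial: λ³ − 6λ − 4 = 0.
Substitute λ = y + (tr M)/3 = y + 0.000000 to remove the quadratic term: y³ + p·y + q = 0 with p = s − (tr M)²/3 = -6.000000 and q = −2(tr M)³/27 + (tr M)·s/3 − det M = -4.000000.
Three real roots ⇒ use the trigonometric (Viète) form: r = 2√(−p/3) = 2.828427, φ = arccos(3q/(p·r)) = arccos(0.707107) = 0.785398 rad.
y_k = r·cos(φ/3 − 2πk/3) for k = 0, 1, 2 gives y = 2.732051, -0.732051, -2.000000.
λ_k = y_k + 0.000000 gives λ = 2.7321, -0.7321, -2.0000 (check: the sum is 0.0000 = tr M).

Hence λ_max = 2.7321 and λ_min = -2.0000.


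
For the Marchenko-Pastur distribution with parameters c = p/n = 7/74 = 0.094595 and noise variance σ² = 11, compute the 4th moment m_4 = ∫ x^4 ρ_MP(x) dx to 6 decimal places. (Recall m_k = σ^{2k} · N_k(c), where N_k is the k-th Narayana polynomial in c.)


E[X⁴] = σ⁸ (1 + 6c + 6c² + c³) (fourth MP moment). With σ² = 11 (so σ⁸ = 14641) and c = 7/74 = 0.094595: E[X⁴] = 14641 · (1 + 6·0.094595 + 6·(0.094595)² + (0.094595)³) = 14641 · 1.622103.

So E[X^4] = 23749.207636.


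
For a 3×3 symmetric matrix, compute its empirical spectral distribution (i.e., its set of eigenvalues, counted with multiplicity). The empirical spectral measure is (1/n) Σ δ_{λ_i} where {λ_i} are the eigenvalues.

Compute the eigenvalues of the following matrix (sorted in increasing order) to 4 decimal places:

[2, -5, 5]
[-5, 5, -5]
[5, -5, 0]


Since M is real symmetric, all three eigenvalues are real; they are the roots of det(λI − M) = λ³ − (tr M) λ² + s λ − det M, where s is the sum of the principal 2×2 minors.
tr M = 2 + 5 + 0 = 7.
s = (2·5 − (-5)²) + (2·0 − 5²) + (5·0 − (-5)²) = -15 + (-25) + (-25) = -65.
det M (expand along row 1) = 2·(-25) − (-5)·25 + 5·0 = 75.
Characteristic polynomial: λ³ − 7λ² − 65λ − 75 = 0.
Substitute λ = y + (tr M)/3 = y + 2.333333 to remove the quadratic term: y³ + p·y + q = 0 with p = s − (tr M)²/3 = -81.333333 and q = −2(tr M)³/27 + (tr M)·s/3 − det M = -252.074074.
Three real roots ⇒ use the trigonometric (Viète) form: r = 2√(−p/3) = 10.413666, φ = arccos(3q/(p·r)) = arccos(0.892847) = 0.467168 rad.
y_k = r·cos(φ/3 − 2πk/3) for k = 0, 1, 2 gives y = 10.287658, -3.745114, -6.542544.
λ_k = y_k + 2.333333 gives λ = 12.6210, -1.4118, -4.2092 (check: the sum is 7.0000 = tr M).

Eigenvalues sorted in increasing order: [-4.2092, -1.4118, 12.6210].


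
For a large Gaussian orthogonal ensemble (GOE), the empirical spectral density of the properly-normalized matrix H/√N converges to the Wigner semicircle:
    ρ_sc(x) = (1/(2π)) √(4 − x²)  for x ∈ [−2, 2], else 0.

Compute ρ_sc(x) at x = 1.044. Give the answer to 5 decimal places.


ρ_sc(x) = (1/(2π)) √(4 − x²). With x = 1.044:
  4 − x² = 4 − (1.044)² = 4 − 1.089936 = 2.910064.
  √(4 − x²) = 1.705891.
  1/(2π) = 0.159155.
  ρ_sc(1.044) = 0.159155 · 1.705891 = 0.271501.

Rounded to 5 decimal places: ρ_sc(1.044) ≈ 0.27150.


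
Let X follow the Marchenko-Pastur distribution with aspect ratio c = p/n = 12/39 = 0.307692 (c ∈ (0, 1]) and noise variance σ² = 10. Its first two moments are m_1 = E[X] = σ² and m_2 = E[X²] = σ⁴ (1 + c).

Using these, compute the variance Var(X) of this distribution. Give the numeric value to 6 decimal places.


m_1 = E[X] = σ² = 10, so m_1² = 100.
m_2 = E[X²] = σ⁴ (1 + c) = 100 · (1 + 0.307692) = 100 · 1.307692 = 130.769231.
(Note m_2 − m_1² simplifies to c · σ⁴ = 0.307692 · 100.)

Var(X) = m_2 − m_1² = 130.769231 − 100 = 30.769231.


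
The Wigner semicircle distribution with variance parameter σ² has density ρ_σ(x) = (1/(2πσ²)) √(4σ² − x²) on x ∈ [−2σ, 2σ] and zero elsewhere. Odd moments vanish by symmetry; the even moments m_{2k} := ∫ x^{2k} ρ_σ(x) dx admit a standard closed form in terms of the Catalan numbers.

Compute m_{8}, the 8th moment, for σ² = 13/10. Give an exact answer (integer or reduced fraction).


By the scaled semicircle moment identity, m_{2k} = σ^{2k} · C_k with k = 4.
C_4 = (1/(k+1)) · C(2k, k) = (1/5) · C(8, 4) = (1/5) · 70 = 14.
σ^{2k} = (σ²)^k = (13/10)^4 = 28561/10000.

Therefore m_{8} = σ^{8} · C_4 = (28561/10000) · 14 = 199927/5000.
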